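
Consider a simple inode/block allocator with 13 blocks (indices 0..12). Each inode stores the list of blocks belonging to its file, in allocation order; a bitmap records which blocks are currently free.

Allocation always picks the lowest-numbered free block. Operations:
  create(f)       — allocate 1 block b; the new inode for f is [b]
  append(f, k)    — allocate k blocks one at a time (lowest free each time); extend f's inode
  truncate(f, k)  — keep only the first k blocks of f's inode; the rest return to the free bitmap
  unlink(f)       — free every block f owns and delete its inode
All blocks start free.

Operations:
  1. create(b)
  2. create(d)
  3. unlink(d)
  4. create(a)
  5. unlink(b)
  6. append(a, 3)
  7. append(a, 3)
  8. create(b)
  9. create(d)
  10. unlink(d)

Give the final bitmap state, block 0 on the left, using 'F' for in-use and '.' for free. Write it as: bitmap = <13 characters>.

create(b): bitmap=F............ | b=[0]
create(d): bitmap=FF........... | b=[0] d=[1]
unlink(d): bitmap=F............ | b=[0]
create(a): bitmap=FF........... | a=[1] b=[0]
unlink(b): bitmap=.F........... | a=[1]
append(a, 3): bitmap=FFFF......... | a=[1, 0, 2, 3]
append(a, 3): bitmap=FFFFFFF...... | a=[1, 0, 2, 3, 4, 5, 6]
create(b): bitmap=FFFFFFFF..... | a=[1, 0, 2, 3, 4, 5, 6] b=[7]
create(d): bitmap=FFFFFFFFF.... | a=[1, 0, 2, 3, 4, 5, 6] b=[7] d=[8]
unlink(d): bitmap=FFFFFFFF..... | a=[1, 0, 2, 3, 4, 5, 6] b=[7]

bitmap = FFFFFFFF.....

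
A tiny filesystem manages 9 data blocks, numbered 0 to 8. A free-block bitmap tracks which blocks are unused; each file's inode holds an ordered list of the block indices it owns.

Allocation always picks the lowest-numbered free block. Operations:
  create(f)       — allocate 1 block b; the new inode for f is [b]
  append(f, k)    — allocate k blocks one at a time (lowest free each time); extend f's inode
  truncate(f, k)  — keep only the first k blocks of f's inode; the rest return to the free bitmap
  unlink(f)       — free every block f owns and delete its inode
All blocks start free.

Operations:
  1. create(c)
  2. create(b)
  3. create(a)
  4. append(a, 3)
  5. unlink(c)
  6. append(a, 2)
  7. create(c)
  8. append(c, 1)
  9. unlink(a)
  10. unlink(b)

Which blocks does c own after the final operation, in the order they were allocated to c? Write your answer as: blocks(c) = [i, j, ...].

after create(c) → c:[0]  free=[F........]
after create(b) → b:[1], c:[0]  free=[FF.......]
after create(a) → a:[2], b:[1], c:[0]  free=[FFF......]
after append(a, 3) → a:[2, 3, 4, 5], b:[1], c:[0]  free=[FFFFFF...]
after unlink(c) → a:[2, 3, 4, 5], b:[1]  free=[.FFFFF...]
after append(a, 2) → a:[2, 3, 4, 5, 0, 6], b:[1]  free=[FFFFFFF..]
after create(c) → a:[2, 3, 4, 5, 0, 6], b:[1], c:[7]  free=[FFFFFFFF.]
after append(c, 1) → a:[2, 3, 4, 5, 0, 6], b:[1], c:[7, 8]  free=[FFFFFFFFF]
after unlink(a) → b:[1], c:[7, 8]  free=[.F.....FF]
after unlink(b) → c:[7, 8]  free=[.......FF]

blocks(c) = [7, 8]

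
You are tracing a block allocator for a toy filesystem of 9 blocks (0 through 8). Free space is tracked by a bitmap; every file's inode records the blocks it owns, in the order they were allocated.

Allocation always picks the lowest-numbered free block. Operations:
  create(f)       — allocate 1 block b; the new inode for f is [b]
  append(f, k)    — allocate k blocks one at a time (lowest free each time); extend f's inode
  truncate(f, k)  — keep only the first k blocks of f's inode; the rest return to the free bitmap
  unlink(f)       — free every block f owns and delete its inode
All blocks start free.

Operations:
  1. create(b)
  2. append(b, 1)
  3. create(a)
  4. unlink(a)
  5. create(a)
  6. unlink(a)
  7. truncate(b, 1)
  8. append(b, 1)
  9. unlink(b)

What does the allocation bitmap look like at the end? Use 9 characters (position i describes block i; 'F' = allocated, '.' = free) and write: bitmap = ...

after create(b) → b:[0]  free=[F........]
after append(b, 1) → b:[0, 1]  free=[FF.......]
after create(a) → a:[2], b:[0, 1]  free=[FFF......]
after unlink(a) → b:[0, 1]  free=[FF.......]
after create(a) → a:[2], b:[0, 1]  free=[FFF......]
after unlink(a) → b:[0, 1]  free=[FF.......]
after truncate(b, 1) → b:[0]  free=[F........]
after append(b, 1) → b:[0, 1]  free=[FF.......]
after unlink(b) →   free=[.........]

bitmap = .........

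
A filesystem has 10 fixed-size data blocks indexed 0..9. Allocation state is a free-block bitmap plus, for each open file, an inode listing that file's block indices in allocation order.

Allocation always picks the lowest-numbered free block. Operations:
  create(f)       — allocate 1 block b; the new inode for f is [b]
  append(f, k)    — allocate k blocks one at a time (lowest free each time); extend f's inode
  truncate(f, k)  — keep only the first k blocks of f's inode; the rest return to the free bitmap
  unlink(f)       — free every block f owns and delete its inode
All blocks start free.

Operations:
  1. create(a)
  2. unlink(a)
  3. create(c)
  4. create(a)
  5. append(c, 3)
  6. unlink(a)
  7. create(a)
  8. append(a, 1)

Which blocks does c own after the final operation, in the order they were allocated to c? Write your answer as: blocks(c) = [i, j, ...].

after create(a) → a:[0]  free=[F.........]
after unlink(a) →   free=[..........]
after create(c) → c:[0]  free=[F.........]
after create(a) → a:[1], c:[0]  free=[FF........]
after append(c, 3) → a:[1], c:[0, 2, 3, 4]  free=[FFFFF.....]
after unlink(a) → c:[0, 2, 3, 4]  free=[F.FFF.....]
after create(a) → a:[1], c:[0, 2, 3, 4]  free=[FFFFF.....]
after append(a, 1) → a:[1, 5], c:[0, 2, 3, 4]  free=[FFFFFF....]

blocks(c) = [0, 2, 3, 4]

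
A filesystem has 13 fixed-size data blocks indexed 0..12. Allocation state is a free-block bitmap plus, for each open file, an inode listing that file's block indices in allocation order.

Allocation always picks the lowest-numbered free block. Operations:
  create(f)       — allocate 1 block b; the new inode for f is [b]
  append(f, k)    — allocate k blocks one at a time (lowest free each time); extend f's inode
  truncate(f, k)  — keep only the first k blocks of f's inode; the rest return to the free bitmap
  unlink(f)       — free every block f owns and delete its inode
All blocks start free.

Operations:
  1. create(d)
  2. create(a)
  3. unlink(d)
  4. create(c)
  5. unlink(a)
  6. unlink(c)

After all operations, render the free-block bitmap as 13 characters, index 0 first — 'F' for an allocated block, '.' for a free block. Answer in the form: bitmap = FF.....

after create(d) → d:[0]  free=[F............]
after create(a) → a:[1], d:[0]  free=[FF...........]
after unlink(d) → a:[1]  free=[.F...........]
after create(c) → a:[1], c:[0]  free=[FF...........]
after unlink(a) → c:[0]  free=[F............]
after unlink(c) →   free=[.............]

bitmap = .............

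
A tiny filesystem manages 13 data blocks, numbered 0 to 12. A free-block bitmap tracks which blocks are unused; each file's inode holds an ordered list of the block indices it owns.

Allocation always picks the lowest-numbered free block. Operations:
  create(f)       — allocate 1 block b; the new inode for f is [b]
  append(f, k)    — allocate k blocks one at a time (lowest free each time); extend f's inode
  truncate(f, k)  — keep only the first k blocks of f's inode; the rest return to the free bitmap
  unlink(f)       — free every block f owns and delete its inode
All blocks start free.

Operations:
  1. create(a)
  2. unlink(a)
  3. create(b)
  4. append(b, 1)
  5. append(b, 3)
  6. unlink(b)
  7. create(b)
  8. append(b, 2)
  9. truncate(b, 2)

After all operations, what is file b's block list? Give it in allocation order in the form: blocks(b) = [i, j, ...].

blocks(b) = [0, 1]

create(a): bitmap=F............ | a=[0]
unlink(a): bitmap=............. | 
create(b): bitmap=F............ | b=[0]
append(b, 1): bitmap=FF........... | b=[0, 1]
append(b, 3): bitmap=FFFFF........ | b=[0, 1, 2, 3, 4]
unlink(b): bitmap=............. | 
create(b): bitmap=F............ | b=[0]
append(b, 2): bitmap=FFF.......... | b=[0, 1, 2]
truncate(b, 2): bitmap=FF........... | b=[0, 1]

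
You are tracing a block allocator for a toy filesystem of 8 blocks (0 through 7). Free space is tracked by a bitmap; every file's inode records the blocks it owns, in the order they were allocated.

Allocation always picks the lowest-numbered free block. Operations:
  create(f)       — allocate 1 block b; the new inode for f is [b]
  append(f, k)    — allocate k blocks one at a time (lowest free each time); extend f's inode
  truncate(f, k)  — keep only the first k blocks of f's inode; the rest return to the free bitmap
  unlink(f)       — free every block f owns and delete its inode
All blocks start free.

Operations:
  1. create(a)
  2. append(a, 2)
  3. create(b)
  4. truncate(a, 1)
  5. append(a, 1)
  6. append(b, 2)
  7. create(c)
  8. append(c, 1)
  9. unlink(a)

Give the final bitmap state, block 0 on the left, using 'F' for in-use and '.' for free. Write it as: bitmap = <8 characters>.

bitmap = ..FFFFF.

  1. create(a)  ⇒  F.......  {a→[0]}
  2. append(a, 2)  ⇒  FFF.....  {a→[0, 1, 2]}
  3. create(b)  ⇒  FFFF....  {a→[0, 1, 2]; b→[3]}
  4. truncate(a, 1)  ⇒  F..F....  {a→[0]; b→[3]}
  5. append(a, 1)  ⇒  FF.F....  {a→[0, 1]; b→[3]}
  6. append(b, 2)  ⇒  FFFFF...  {a→[0, 1]; b→[3, 2, 4]}
  7. create(c)  ⇒  FFFFFF..  {a→[0, 1]; b→[3, 2, 4]; c→[5]}
  8. append(c, 1)  ⇒  FFFFFFF.  {a→[0, 1]; b→[3, 2, 4]; c→[5, 6]}
  9. unlink(a)  ⇒  ..FFFFF.  {b→[3, 2, 4]; c→[5, 6]}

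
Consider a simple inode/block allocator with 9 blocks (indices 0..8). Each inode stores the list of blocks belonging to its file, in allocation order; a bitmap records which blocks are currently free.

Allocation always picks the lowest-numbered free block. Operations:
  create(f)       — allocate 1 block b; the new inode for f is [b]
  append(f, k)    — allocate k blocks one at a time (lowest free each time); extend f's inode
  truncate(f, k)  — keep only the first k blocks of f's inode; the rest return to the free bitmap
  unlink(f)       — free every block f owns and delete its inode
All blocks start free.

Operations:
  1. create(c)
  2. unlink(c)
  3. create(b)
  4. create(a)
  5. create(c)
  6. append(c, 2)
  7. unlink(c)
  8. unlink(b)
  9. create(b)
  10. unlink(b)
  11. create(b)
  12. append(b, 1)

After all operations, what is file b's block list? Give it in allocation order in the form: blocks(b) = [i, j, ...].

blocks(b) = [0, 2]

after create(c) → c:[0]  free=[F........]
after unlink(c) →   free=[.........]
after create(b) → b:[0]  free=[F........]
after create(a) → a:[1], b:[0]  free=[FF.......]
after create(c) → a:[1], b:[0], c:[2]  free=[FFF......]
after append(c, 2) → a:[1], b:[0], c:[2, 3, 4]  free=[FFFFF....]
after unlink(c) → a:[1], b:[0]  free=[FF.......]
after unlink(b) → a:[1]  free=[.F.......]
after create(b) → a:[1], b:[0]  free=[FF.......]
after unlink(b) → a:[1]  free=[.F.......]
after create(b) → a:[1], b:[0]  free=[FF.......]
after append(b, 1) → a:[1], b:[0, 2]  free=[FFF......]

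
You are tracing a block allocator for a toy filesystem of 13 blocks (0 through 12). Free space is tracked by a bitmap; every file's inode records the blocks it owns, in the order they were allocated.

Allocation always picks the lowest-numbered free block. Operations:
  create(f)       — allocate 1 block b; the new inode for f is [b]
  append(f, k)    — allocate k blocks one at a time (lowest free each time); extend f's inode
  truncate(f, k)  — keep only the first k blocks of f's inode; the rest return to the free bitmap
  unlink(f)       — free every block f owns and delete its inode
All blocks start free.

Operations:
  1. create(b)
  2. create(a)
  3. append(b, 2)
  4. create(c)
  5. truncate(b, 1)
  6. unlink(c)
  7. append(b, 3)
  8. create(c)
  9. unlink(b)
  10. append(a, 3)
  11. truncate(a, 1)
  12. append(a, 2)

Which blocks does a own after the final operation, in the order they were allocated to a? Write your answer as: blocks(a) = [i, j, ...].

blocks(a) = [1, 0, 2]

  1. create(b)  ⇒  F............  {b→[0]}
  2. create(a)  ⇒  FF...........  {a→[1]; b→[0]}
  3. append(b, 2)  ⇒  FFFF.........  {a→[1]; b→[0, 2, 3]}
  4. create(c)  ⇒  FFFFF........  {a→[1]; b→[0, 2, 3]; c→[4]}
  5. truncate(b, 1)  ⇒  FF..F........  {a→[1]; b→[0]; c→[4]}
  6. unlink(c)  ⇒  FF...........  {a→[1]; b→[0]}
  7. append(b, 3)  ⇒  FFFFF........  {a→[1]; b→[0, 2, 3, 4]}
  8. create(c)  ⇒  FFFFFF.......  {a→[1]; b→[0, 2, 3, 4]; c→[5]}
  9. unlink(b)  ⇒  .F...F.......  {a→[1]; c→[5]}
  10. append(a, 3)  ⇒  FFFF.F.......  {a→[1, 0, 2, 3]; c→[5]}
  11. truncate(a, 1)  ⇒  .F...F.......  {a→[1]; c→[5]}
  12. append(a, 2)  ⇒  FFF..F.......  {a→[1, 0, 2]; c→[5]}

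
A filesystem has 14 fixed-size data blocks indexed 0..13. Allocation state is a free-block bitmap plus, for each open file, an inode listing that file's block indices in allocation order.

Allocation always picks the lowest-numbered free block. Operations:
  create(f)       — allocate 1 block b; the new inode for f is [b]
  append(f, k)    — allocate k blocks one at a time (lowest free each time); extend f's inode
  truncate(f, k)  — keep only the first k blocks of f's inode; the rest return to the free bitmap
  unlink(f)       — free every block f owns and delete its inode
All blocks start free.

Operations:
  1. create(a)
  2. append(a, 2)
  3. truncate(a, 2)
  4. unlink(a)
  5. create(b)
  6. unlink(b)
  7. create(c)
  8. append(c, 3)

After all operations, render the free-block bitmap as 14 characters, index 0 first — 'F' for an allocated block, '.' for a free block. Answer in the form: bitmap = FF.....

bitmap = FFFF..........

  1. create(a)  ⇒  F.............  {a→[0]}
  2. append(a, 2)  ⇒  FFF...........  {a→[0, 1, 2]}
  3. truncate(a, 2)  ⇒  FF............  {a→[0, 1]}
  4. unlink(a)  ⇒  ..............  {}
  5. create(b)  ⇒  F.............  {b→[0]}
  6. unlink(b)  ⇒  ..............  {}
  7. create(c)  ⇒  F.............  {c→[0]}
  8. append(c, 3)  ⇒  FFFF..........  {c→[0, 1, 2, 3]}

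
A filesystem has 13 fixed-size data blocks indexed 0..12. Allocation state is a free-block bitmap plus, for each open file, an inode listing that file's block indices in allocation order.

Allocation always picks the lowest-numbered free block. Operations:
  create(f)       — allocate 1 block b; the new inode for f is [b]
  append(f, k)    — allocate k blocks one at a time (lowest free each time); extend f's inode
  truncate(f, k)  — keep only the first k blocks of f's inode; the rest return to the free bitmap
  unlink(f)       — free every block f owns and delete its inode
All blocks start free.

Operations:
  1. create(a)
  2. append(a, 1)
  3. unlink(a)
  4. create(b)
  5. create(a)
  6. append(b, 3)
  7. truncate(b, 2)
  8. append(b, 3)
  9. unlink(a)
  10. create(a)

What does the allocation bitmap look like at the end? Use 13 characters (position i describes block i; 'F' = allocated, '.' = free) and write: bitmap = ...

after create(a) → a:[0]  free=[F............]
after append(a, 1) → a:[0, 1]  free=[FF...........]
after unlink(a) →   free=[.............]
after create(b) → b:[0]  free=[F............]
after create(a) → a:[1], b:[0]  free=[FF...........]
after append(b, 3) → a:[1], b:[0, 2, 3, 4]  free=[FFFFF........]
after truncate(b, 2) → a:[1], b:[0, 2]  free=[FFF..........]
after append(b, 3) → a:[1], b:[0, 2, 3, 4, 5]  free=[FFFFFF.......]
after unlink(a) → b:[0, 2, 3, 4, 5]  free=[F.FFFF.......]
after create(a) → a:[1], b:[0, 2, 3, 4, 5]  free=[FFFFFF.......]

bitmap = FFFFFF.......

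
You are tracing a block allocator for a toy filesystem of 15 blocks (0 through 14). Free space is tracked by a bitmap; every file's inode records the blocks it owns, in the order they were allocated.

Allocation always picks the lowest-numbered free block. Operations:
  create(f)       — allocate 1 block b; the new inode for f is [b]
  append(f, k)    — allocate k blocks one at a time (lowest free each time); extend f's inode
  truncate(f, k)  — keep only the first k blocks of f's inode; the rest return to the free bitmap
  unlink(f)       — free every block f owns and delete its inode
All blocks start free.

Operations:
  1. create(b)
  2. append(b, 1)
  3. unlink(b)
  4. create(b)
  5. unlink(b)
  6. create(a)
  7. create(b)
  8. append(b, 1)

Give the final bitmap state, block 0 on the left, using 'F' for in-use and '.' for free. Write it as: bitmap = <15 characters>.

after create(b) → b:[0]  free=[F..............]
after append(b, 1) → b:[0, 1]  free=[FF.............]
after unlink(b) →   free=[...............]
after create(b) → b:[0]  free=[F..............]
after unlink(b) →   free=[...............]
after create(a) → a:[0]  free=[F..............]
after create(b) → a:[0], b:[1]  free=[FF.............]
after append(b, 1) → a:[0], b:[1, 2]  free=[FFF............]

bitmap = FFF............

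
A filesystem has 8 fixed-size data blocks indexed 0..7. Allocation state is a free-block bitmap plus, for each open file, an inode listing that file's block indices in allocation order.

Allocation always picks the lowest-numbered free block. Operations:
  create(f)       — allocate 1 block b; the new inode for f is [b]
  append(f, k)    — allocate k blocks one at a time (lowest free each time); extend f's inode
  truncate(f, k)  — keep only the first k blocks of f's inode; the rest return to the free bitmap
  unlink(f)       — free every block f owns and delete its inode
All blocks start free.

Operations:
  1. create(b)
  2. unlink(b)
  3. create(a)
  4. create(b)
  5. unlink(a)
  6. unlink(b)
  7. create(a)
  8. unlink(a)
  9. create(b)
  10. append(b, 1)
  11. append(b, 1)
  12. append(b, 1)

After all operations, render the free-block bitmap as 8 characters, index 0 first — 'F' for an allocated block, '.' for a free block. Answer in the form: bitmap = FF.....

bitmap = FFFF....

after create(b) → b:[0]  free=[F.......]
after unlink(b) →   free=[........]
after create(a) → a:[0]  free=[F.......]
after create(b) → a:[0], b:[1]  free=[FF......]
after unlink(a) → b:[1]  free=[.F......]
after unlink(b) →   free=[........]
after create(a) → a:[0]  free=[F.......]
after unlink(a) →   free=[........]
after create(b) → b:[0]  free=[F.......]
after append(b, 1) → b:[0, 1]  free=[FF......]
after append(b, 1) → b:[0, 1, 2]  free=[FFF.....]
after append(b, 1) → b:[0, 1, 2, 3]  free=[FFFF....]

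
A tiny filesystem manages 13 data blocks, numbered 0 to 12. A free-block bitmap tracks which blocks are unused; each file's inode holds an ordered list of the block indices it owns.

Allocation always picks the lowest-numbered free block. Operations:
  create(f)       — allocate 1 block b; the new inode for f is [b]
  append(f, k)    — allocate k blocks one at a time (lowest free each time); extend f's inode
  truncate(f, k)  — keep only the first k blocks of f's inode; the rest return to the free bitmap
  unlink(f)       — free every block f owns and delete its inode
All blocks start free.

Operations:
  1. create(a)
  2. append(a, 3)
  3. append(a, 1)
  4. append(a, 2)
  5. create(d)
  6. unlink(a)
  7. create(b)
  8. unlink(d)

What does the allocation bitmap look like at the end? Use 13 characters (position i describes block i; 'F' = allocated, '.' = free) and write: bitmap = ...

bitmap = F............

[1] create(a) — a=0 (map F............)
[2] append(a, 3) — a=0,1,2,3 (map FFFF.........)
[3] append(a, 1) — a=0,1,2,3,4 (map FFFFF........)
[4] append(a, 2) — a=0,1,2,3,4,5,6 (map FFFFFFF......)
[5] create(d) — a=0,1,2,3,4,5,6 d=7 (map FFFFFFFF.....)
[6] unlink(a) — d=7 (map .......F.....)
[7] create(b) — b=0 d=7 (map F......F.....)
[8] unlink(d) — b=0 (map F............)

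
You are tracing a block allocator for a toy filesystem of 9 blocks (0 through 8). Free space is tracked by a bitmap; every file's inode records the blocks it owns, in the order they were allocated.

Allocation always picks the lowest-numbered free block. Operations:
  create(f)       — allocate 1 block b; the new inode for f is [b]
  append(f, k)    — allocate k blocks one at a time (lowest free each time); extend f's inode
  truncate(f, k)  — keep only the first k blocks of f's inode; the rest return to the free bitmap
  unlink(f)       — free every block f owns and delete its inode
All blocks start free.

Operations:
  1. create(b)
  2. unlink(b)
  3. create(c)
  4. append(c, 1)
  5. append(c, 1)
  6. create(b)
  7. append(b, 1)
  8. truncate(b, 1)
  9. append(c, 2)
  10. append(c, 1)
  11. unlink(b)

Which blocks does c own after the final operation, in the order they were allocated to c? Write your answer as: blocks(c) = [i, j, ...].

create(b): bitmap=F........ | b=[0]
unlink(b): bitmap=......... | 
create(c): bitmap=F........ | c=[0]
append(c, 1): bitmap=FF....... | c=[0, 1]
append(c, 1): bitmap=FFF...... | c=[0, 1, 2]
create(b): bitmap=FFFF..... | b=[3] c=[0, 1, 2]
append(b, 1): bitmap=FFFFF.... | b=[3, 4] c=[0, 1, 2]
truncate(b, 1): bitmap=FFFF..... | b=[3] c=[0, 1, 2]
append(c, 2): bitmap=FFFFFF... | b=[3] c=[0, 1, 2, 4, 5]
append(c, 1): bitmap=FFFFFFF.. | b=[3] c=[0, 1, 2, 4, 5, 6]
unlink(b): bitmap=FFF.FFF.. | c=[0, 1, 2, 4, 5, 6]

blocks(c) = [0, 1, 2, 4, 5, 6]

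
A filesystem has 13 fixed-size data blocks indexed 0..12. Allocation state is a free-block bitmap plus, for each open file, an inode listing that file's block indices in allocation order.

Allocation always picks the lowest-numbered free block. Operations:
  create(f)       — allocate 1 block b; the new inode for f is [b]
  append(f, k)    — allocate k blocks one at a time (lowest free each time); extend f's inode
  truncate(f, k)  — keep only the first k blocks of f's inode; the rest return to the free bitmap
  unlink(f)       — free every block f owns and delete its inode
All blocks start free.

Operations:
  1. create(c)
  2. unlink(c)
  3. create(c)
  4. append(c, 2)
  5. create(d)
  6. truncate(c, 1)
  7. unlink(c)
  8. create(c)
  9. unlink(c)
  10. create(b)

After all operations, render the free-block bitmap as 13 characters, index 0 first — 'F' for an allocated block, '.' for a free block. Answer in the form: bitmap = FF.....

bitmap = F..F.........

  1. create(c)  ⇒  F............  {c→[0]}
  2. unlink(c)  ⇒  .............  {}
  3. create(c)  ⇒  F............  {c→[0]}
  4. append(c, 2)  ⇒  FFF..........  {c→[0, 1, 2]}
  5. create(d)  ⇒  FFFF.........  {c→[0, 1, 2]; d→[3]}
  6. truncate(c, 1)  ⇒  F..F.........  {c→[0]; d→[3]}
  7. unlink(c)  ⇒  ...F.........  {d→[3]}
  8. create(c)  ⇒  F..F.........  {c→[0]; d→[3]}
  9. unlink(c)  ⇒  ...F.........  {d→[3]}
  10. create(b)  ⇒  F..F.........  {b→[0]; d→[3]}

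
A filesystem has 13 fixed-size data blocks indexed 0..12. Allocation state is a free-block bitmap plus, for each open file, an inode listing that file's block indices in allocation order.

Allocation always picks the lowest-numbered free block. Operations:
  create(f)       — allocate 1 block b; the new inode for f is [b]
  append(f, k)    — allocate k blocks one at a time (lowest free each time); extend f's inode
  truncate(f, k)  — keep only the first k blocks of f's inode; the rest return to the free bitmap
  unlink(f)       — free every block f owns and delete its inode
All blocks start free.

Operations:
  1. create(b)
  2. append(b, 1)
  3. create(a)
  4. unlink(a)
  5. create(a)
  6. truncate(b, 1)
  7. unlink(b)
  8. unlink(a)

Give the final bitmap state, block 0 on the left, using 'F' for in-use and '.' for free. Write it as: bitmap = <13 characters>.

bitmap = .............

create(b): bitmap=F............ | b=[0]
append(b, 1): bitmap=FF........... | b=[0, 1]
create(a): bitmap=FFF.......... | a=[2] b=[0, 1]
unlink(a): bitmap=FF........... | b=[0, 1]
create(a): bitmap=FFF.......... | a=[2] b=[0, 1]
truncate(b, 1): bitmap=F.F.......... | a=[2] b=[0]
unlink(b): bitmap=..F.......... | a=[2]
unlink(a): bitmap=............. | 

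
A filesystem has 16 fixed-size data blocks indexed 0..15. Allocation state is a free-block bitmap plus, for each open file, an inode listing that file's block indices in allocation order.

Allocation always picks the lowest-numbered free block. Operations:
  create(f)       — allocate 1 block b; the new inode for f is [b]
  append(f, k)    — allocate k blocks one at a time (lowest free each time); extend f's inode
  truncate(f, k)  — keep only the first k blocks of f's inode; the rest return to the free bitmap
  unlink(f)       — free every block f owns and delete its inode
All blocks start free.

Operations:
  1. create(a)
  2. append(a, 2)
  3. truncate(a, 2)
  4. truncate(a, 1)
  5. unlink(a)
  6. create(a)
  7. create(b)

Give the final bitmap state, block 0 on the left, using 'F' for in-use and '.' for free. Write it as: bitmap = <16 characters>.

create(a): bitmap=F............... | a=[0]
append(a, 2): bitmap=FFF............. | a=[0, 1, 2]
truncate(a, 2): bitmap=FF.............. | a=[0, 1]
truncate(a, 1): bitmap=F............... | a=[0]
unlink(a): bitmap=................ | 
create(a): bitmap=F............... | a=[0]
create(b): bitmap=FF.............. | a=[0] b=[1]

bitmap = FF..............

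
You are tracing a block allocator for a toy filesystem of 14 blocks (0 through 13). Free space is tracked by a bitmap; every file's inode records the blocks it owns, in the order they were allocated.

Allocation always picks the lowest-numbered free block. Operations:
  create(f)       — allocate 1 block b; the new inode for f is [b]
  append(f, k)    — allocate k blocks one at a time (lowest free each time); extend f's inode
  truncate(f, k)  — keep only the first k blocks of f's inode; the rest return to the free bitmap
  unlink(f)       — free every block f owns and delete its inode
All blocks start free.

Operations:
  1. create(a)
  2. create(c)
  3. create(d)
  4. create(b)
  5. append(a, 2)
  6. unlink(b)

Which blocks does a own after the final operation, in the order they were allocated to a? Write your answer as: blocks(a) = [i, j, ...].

after create(a) → a:[0]  free=[F.............]
after create(c) → a:[0], c:[1]  free=[FF............]
after create(d) → a:[0], c:[1], d:[2]  free=[FFF...........]
after create(b) → a:[0], b:[3], c:[1], d:[2]  free=[FFFF..........]
after append(a, 2) → a:[0, 4, 5], b:[3], c:[1], d:[2]  free=[FFFFFF........]
after unlink(b) → a:[0, 4, 5], c:[1], d:[2]  free=[FFF.FF........]

blocks(a) = [0, 4, 5]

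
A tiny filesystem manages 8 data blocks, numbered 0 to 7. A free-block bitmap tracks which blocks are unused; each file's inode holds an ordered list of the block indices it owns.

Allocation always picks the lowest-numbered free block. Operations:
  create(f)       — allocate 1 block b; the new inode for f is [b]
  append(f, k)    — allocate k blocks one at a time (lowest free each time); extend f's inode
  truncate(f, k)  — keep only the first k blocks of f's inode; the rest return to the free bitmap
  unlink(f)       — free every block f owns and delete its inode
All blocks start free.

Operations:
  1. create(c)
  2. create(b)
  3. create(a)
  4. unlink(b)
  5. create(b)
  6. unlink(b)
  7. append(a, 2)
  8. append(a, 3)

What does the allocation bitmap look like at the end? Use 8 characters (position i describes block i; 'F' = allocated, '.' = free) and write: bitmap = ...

[1] create(c) — c=0 (map F.......)
[2] create(b) — b=1 c=0 (map FF......)
[3] create(a) — a=2 b=1 c=0 (map FFF.....)
[4] unlink(b) — a=2 c=0 (map F.F.....)
[5] create(b) — a=2 b=1 c=0 (map FFF.....)
[6] unlink(b) — a=2 c=0 (map F.F.....)
[7] append(a, 2) — a=2,1,3 c=0 (map FFFF....)
[8] append(a, 3) — a=2,1,3,4,5,6 c=0 (map FFFFFFF.)

bitmap = FFFFFFF.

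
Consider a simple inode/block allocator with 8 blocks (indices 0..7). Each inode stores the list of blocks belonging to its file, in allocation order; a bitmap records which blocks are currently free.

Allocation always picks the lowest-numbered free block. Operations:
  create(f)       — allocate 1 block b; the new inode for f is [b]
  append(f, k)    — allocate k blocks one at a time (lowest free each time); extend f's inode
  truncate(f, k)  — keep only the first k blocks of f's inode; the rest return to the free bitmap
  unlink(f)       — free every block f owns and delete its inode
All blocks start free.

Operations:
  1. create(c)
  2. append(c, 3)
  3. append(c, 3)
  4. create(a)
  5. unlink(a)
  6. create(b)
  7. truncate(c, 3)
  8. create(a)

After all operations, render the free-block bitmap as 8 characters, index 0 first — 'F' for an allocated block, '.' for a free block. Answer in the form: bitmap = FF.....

bitmap = FFFF...F

create(c): bitmap=F....... | c=[0]
append(c, 3): bitmap=FFFF.... | c=[0, 1, 2, 3]
append(c, 3): bitmap=FFFFFFF. | c=[0, 1, 2, 3, 4, 5, 6]
create(a): bitmap=FFFFFFFF | a=[7] c=[0, 1, 2, 3, 4, 5, 6]
unlink(a): bitmap=FFFFFFF. | c=[0, 1, 2, 3, 4, 5, 6]
create(b): bitmap=FFFFFFFF | b=[7] c=[0, 1, 2, 3, 4, 5, 6]
truncate(c, 3): bitmap=FFF....F | b=[7] c=[0, 1, 2]
create(a): bitmap=FFFF...F | a=[3] b=[7] c=[0, 1, 2]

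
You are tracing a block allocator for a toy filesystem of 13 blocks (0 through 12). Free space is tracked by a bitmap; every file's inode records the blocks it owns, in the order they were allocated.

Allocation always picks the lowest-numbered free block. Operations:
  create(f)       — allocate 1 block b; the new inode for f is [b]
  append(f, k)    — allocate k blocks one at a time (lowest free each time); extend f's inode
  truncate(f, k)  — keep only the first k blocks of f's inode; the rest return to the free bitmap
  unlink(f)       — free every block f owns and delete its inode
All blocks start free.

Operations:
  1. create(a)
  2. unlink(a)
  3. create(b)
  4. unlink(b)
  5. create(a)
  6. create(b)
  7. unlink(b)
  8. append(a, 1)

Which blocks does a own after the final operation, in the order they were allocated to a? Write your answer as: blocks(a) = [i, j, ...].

blocks(a) = [0, 1]

  1. create(a)  ⇒  F............  {a→[0]}
  2. unlink(a)  ⇒  .............  {}
  3. create(b)  ⇒  F............  {b→[0]}
  4. unlink(b)  ⇒  .............  {}
  5. create(a)  ⇒  F............  {a→[0]}
  6. create(b)  ⇒  FF...........  {a→[0]; b→[1]}
  7. unlink(b)  ⇒  F............  {a→[0]}
  8. append(a, 1)  ⇒  FF...........  {a→[0, 1]}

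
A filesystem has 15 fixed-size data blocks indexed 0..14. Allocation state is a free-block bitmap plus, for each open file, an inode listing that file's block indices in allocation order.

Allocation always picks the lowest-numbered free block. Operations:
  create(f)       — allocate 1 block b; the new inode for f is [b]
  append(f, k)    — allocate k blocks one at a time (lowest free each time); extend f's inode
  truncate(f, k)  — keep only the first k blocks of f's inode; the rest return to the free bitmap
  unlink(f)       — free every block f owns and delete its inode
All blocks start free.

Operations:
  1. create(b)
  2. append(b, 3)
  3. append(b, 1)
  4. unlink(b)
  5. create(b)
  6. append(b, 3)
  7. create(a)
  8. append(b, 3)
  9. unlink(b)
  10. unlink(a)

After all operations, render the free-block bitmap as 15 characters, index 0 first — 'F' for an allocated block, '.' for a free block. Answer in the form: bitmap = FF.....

create(b): bitmap=F.............. | b=[0]
append(b, 3): bitmap=FFFF........... | b=[0, 1, 2, 3]
append(b, 1): bitmap=FFFFF.......... | b=[0, 1, 2, 3, 4]
unlink(b): bitmap=............... | 
create(b): bitmap=F.............. | b=[0]
append(b, 3): bitmap=FFFF........... | b=[0, 1, 2, 3]
create(a): bitmap=FFFFF.......... | a=[4] b=[0, 1, 2, 3]
append(b, 3): bitmap=FFFFFFFF....... | a=[4] b=[0, 1, 2, 3, 5, 6, 7]
unlink(b): bitmap=....F.......... | a=[4]
unlink(a): bitmap=............... | 

bitmap = ...............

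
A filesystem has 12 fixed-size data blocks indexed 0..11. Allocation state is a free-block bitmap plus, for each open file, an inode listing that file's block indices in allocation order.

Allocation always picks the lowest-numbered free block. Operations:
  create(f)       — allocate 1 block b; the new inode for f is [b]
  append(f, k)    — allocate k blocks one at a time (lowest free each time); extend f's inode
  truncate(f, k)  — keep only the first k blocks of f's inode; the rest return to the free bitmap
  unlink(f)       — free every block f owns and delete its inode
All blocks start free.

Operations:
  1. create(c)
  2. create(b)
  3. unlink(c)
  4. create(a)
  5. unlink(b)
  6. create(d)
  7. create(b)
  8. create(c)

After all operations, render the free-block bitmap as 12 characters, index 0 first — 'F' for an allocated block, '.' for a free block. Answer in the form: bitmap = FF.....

bitmap = FFFF........

after create(c) → c:[0]  free=[F...........]
after create(b) → b:[1], c:[0]  free=[FF..........]
after unlink(c) → b:[1]  free=[.F..........]
after create(a) → a:[0], b:[1]  free=[FF..........]
after unlink(b) → a:[0]  free=[F...........]
after create(d) → a:[0], d:[1]  free=[FF..........]
after create(b) → a:[0], b:[2], d:[1]  free=[FFF.........]
after create(c) → a:[0], b:[2], c:[3], d:[1]  free=[FFFF........]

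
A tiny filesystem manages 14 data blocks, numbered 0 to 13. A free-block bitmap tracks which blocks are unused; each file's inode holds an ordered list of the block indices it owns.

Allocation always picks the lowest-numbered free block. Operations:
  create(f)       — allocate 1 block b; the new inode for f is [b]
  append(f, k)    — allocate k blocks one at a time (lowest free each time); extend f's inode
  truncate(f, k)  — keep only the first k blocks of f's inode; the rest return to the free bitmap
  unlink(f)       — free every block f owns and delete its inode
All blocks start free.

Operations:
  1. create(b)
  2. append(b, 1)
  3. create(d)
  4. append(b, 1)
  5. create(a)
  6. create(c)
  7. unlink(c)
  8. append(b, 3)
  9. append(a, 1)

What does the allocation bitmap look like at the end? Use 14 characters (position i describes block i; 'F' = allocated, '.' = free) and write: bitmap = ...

after create(b) → b:[0]  free=[F.............]
after append(b, 1) → b:[0, 1]  free=[FF............]
after create(d) → b:[0, 1], d:[2]  free=[FFF...........]
after append(b, 1) → b:[0, 1, 3], d:[2]  free=[FFFF..........]
after create(a) → a:[4], b:[0, 1, 3], d:[2]  free=[FFFFF.........]
after create(c) → a:[4], b:[0, 1, 3], c:[5], d:[2]  free=[FFFFFF........]
after unlink(c) → a:[4], b:[0, 1, 3], d:[2]  free=[FFFFF.........]
after append(b, 3) → a:[4], b:[0, 1, 3, 5, 6, 7], d:[2]  free=[FFFFFFFF......]
after append(a, 1) → a:[4, 8], b:[0, 1, 3, 5, 6, 7], d:[2]  free=[FFFFFFFFF.....]

bitmap = FFFFFFFFF.....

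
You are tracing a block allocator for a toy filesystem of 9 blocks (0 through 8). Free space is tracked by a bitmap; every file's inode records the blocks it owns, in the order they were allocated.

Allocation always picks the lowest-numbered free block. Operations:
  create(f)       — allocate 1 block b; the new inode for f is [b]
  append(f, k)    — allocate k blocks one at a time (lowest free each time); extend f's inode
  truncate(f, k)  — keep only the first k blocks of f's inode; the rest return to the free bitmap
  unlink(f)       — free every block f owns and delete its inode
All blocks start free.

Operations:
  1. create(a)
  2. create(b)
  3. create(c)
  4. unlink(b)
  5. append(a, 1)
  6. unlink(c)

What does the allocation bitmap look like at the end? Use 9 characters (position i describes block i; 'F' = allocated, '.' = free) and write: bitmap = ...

bitmap = FF.......

after create(a) → a:[0]  free=[F........]
after create(b) → a:[0], b:[1]  free=[FF.......]
after create(c) → a:[0], b:[1], c:[2]  free=[FFF......]
after unlink(b) → a:[0], c:[2]  free=[F.F......]
after append(a, 1) → a:[0, 1], c:[2]  free=[FFF......]
after unlink(c) → a:[0, 1]  free=[FF.......]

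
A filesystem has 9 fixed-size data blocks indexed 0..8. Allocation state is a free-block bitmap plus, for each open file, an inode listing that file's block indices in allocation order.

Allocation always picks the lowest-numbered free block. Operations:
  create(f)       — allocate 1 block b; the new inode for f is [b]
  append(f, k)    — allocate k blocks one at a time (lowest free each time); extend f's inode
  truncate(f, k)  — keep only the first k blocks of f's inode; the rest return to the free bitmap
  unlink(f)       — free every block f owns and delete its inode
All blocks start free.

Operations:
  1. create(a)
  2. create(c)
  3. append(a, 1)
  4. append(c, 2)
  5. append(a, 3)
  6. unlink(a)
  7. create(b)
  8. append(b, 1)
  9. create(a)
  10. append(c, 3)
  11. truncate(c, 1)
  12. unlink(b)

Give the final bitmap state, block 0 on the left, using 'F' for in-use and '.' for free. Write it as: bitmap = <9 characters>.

bitmap = .F...F...

[1] create(a) — a=0 (map F........)
[2] create(c) — a=0 c=1 (map FF.......)
[3] append(a, 1) — a=0,2 c=1 (map FFF......)
[4] append(c, 2) — a=0,2 c=1,3,4 (map FFFFF....)
[5] append(a, 3) — a=0,2,5,6,7 c=1,3,4 (map FFFFFFFF.)
[6] unlink(a) — c=1,3,4 (map .F.FF....)
[7] create(b) — b=0 c=1,3,4 (map FF.FF....)
[8] append(b, 1) — b=0,2 c=1,3,4 (map FFFFF....)
[9] create(a) — a=5 b=0,2 c=1,3,4 (map FFFFFF...)
[10] append(c, 3) — a=5 b=0,2 c=1,3,4,6,7,8 (map FFFFFFFFF)
[11] truncate(c, 1) — a=5 b=0,2 c=1 (map FFF..F...)
[12] unlink(b) — a=5 c=1 (map .F...F...)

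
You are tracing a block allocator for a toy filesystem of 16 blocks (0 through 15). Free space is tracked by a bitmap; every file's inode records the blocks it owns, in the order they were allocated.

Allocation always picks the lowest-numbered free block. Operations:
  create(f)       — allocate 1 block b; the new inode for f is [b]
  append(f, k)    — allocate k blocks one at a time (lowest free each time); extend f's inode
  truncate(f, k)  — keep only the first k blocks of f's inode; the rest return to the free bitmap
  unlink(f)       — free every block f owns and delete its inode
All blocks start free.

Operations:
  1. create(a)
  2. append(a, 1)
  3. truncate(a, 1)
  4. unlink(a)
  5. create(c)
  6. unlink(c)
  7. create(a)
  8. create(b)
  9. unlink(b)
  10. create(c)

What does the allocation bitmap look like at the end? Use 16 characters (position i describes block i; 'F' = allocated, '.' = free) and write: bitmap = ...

  1. create(a)  ⇒  F...............  {a→[0]}
  2. append(a, 1)  ⇒  FF..............  {a→[0, 1]}
  3. truncate(a, 1)  ⇒  F...............  {a→[0]}
  4. unlink(a)  ⇒  ................  {}
  5. create(c)  ⇒  F...............  {c→[0]}
  6. unlink(c)  ⇒  ................  {}
  7. create(a)  ⇒  F...............  {a→[0]}
  8. create(b)  ⇒  FF..............  {a→[0]; b→[1]}
  9. unlink(b)  ⇒  F...............  {a→[0]}
  10. create(c)  ⇒  FF..............  {a→[0]; c→[1]}

bitmap = FF..............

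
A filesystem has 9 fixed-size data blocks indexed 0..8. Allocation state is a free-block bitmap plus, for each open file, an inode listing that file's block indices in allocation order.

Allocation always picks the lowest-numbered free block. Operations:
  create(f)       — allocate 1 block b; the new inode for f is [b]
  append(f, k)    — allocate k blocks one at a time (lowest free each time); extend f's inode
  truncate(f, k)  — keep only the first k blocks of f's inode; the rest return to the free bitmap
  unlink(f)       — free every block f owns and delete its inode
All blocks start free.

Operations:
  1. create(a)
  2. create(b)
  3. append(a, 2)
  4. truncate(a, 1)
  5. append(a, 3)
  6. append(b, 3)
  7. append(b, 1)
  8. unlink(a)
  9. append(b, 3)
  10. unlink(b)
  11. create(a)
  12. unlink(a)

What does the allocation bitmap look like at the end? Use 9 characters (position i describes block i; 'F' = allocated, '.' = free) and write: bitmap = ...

create(a): bitmap=F........ | a=[0]
create(b): bitmap=FF....... | a=[0] b=[1]
append(a, 2): bitmap=FFFF..... | a=[0, 2, 3] b=[1]
truncate(a, 1): bitmap=FF....... | a=[0] b=[1]
append(a, 3): bitmap=FFFFF.... | a=[0, 2, 3, 4] b=[1]
append(b, 3): bitmap=FFFFFFFF. | a=[0, 2, 3, 4] b=[1, 5, 6, 7]
append(b, 1): bitmap=FFFFFFFFF | a=[0, 2, 3, 4] b=[1, 5, 6, 7, 8]
unlink(a): bitmap=.F...FFFF | b=[1, 5, 6, 7, 8]
append(b, 3): bitmap=FFFF.FFFF | b=[1, 5, 6, 7, 8, 0, 2, 3]
unlink(b): bitmap=......... | 
create(a): bitmap=F........ | a=[0]
unlink(a): bitmap=......... | 

bitmap = .........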